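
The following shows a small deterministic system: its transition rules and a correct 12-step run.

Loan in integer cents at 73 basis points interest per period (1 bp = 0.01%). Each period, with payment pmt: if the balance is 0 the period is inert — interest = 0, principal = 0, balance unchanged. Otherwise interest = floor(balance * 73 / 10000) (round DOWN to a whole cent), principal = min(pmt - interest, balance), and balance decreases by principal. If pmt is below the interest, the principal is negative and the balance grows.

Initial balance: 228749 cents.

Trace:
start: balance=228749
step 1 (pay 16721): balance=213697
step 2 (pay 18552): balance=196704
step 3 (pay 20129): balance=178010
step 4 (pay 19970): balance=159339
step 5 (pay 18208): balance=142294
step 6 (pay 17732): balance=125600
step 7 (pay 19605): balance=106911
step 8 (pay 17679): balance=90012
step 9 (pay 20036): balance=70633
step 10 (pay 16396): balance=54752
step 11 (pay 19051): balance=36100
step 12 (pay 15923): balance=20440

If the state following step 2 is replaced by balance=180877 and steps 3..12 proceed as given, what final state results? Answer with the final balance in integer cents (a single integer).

3420

state after step 2 := balance=180877
step 3 (pay 20129): balance=162068
step 4 (pay 19970): balance=143281
step 5 (pay 18208): balance=126118
step 6 (pay 17732): balance=109306
step 7 (pay 19605): balance=90498
step 8 (pay 17679): balance=73479
step 9 (pay 20036): balance=53979
step 10 (pay 16396): balance=37977
step 11 (pay 19051): balance=19203
step 12 (pay 15923): balance=3420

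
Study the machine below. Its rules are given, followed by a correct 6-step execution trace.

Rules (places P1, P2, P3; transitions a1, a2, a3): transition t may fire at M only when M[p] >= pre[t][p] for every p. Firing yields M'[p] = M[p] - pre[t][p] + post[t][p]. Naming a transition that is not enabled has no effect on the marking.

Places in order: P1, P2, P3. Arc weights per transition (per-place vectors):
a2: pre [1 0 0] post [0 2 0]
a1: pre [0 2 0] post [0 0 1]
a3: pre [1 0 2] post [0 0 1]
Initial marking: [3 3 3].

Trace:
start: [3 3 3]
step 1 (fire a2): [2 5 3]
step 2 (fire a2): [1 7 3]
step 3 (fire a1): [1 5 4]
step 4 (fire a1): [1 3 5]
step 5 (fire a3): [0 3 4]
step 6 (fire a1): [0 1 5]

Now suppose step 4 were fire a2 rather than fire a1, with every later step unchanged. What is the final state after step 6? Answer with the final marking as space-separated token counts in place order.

(re-executing from step 4 with the substitution; state before step 4: [1 5 4])
step 4 (fire a2): [0 7 4]
step 5 (fire a3): [0 7 4]
step 6 (fire a1): [0 5 5]

0 5 5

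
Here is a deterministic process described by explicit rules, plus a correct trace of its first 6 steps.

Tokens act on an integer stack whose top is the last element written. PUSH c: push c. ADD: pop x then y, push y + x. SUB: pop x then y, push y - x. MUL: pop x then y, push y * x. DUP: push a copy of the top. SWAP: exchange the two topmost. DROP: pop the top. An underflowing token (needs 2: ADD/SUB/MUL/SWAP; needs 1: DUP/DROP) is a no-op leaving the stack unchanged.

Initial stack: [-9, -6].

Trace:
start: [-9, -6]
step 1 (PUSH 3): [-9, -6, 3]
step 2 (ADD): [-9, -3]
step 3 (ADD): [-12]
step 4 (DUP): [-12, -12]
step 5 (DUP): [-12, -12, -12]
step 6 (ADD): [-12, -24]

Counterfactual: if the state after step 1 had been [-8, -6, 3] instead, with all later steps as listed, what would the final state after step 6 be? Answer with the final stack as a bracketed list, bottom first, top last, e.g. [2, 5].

state after step 1 := [-8, -6, 3]
step 2 (ADD): [-8, -3]
step 3 (ADD): [-11]
step 4 (DUP): [-11, -11]
step 5 (DUP): [-11, -11, -11]
step 6 (ADD): [-11, -22]

[-11, -22]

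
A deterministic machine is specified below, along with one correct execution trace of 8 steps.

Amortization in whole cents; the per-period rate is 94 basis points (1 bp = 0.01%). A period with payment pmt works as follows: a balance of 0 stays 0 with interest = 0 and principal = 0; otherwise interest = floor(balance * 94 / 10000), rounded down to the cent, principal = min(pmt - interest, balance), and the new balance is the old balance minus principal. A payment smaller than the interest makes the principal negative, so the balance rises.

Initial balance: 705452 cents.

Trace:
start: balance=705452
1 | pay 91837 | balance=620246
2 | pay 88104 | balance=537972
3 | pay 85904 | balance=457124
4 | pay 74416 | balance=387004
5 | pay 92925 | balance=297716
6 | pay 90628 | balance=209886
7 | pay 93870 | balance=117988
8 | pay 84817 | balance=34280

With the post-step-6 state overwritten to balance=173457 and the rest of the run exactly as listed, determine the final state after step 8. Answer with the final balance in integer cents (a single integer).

state after step 6 := balance=173457
7 | pay 93870 | balance=81217
8 | pay 84817 | balance=0

0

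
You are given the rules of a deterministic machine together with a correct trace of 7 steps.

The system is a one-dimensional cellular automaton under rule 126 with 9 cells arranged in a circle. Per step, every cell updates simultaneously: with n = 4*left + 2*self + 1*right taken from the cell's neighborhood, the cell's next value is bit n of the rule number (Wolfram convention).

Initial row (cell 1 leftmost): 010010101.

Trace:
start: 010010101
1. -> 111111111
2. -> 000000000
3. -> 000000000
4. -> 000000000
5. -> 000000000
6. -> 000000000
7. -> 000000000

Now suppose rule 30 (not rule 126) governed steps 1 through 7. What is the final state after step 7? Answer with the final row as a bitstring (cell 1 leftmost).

110100010

(re-executing steps 1..7 under rule 30; state before step 1: 010010101)
1. -> 011110101
2. -> 010000101
3. -> 011001101
4. -> 010111001
5. -> 010100111
6. -> 010111100
7. -> 110100010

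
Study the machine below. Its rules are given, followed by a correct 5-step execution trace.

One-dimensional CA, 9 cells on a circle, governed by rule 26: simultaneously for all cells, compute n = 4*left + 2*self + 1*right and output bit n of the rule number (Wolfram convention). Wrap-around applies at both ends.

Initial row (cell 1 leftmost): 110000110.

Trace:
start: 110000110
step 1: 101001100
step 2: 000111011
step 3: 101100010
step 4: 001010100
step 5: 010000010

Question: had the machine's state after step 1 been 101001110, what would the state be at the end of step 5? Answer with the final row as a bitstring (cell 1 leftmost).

state after step 1 := 101001110
step 2: 000111000
step 3: 001100100
step 4: 011011010
step 5: 110010001

110010001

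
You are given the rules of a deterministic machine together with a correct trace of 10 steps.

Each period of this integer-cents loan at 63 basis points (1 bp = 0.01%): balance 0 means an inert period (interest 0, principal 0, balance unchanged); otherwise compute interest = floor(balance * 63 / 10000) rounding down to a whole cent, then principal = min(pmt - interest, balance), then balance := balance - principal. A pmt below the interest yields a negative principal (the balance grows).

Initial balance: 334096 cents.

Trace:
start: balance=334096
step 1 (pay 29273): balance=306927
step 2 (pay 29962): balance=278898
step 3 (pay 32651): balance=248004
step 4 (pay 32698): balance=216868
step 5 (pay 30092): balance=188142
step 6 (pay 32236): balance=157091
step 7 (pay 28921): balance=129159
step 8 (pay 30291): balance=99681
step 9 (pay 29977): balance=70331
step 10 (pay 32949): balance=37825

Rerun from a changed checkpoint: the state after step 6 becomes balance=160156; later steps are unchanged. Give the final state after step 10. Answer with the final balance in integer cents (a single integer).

40968

state after step 6 := balance=160156
step 7 (pay 28921): balance=132243
step 8 (pay 30291): balance=102785
step 9 (pay 29977): balance=73455
step 10 (pay 32949): balance=40968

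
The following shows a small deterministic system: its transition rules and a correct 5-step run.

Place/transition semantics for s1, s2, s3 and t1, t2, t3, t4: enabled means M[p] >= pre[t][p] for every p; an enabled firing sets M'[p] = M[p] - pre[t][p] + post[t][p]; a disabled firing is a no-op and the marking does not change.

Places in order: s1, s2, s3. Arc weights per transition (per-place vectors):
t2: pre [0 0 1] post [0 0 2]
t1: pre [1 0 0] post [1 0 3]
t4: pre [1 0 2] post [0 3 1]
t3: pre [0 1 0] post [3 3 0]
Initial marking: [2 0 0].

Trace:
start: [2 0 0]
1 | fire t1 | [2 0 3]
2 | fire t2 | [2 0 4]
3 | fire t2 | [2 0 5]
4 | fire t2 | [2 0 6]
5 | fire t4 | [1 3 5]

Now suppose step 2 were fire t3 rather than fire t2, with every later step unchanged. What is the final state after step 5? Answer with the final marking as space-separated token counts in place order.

1 3 4

(re-executing from step 2 with the substitution; state before step 2: [2 0 3])
2 | fire t3 | [2 0 3]
3 | fire t2 | [2 0 4]
4 | fire t2 | [2 0 5]
5 | fire t4 | [1 3 4]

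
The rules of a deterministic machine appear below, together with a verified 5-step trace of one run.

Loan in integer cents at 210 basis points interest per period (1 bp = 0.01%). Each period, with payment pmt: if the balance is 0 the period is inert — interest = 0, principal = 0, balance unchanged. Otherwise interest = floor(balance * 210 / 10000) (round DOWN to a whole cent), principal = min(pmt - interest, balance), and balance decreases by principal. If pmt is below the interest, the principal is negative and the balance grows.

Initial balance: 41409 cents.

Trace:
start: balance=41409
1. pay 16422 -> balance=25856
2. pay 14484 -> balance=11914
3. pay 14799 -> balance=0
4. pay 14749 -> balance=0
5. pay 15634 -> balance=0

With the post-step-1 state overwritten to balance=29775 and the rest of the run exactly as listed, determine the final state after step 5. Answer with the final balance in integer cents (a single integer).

0

state after step 1 := balance=29775
2. pay 14484 -> balance=15916
3. pay 14799 -> balance=1451
4. pay 14749 -> balance=0
5. pay 15634 -> balance=0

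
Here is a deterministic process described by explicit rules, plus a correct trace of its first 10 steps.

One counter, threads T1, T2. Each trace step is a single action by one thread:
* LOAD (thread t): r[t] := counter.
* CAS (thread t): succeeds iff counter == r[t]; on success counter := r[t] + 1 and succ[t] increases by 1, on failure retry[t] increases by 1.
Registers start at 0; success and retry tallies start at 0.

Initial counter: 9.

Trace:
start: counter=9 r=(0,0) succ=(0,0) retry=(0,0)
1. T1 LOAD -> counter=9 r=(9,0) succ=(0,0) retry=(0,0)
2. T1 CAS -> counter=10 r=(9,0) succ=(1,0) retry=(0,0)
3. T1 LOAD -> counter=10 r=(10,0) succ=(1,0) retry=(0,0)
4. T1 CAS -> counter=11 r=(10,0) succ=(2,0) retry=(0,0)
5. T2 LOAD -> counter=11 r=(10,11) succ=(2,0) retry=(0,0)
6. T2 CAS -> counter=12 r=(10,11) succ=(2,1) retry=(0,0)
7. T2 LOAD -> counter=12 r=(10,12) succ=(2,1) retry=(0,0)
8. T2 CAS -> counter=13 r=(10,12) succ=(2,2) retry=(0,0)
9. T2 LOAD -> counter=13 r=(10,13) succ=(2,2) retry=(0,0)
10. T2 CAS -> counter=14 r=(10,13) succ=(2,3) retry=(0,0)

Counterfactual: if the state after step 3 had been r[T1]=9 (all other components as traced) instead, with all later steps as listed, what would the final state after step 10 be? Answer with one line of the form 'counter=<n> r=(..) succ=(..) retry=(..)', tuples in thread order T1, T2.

state after step 3 := counter=10 r=(9,0) succ=(1,0) retry=(0,0)
4. T1 CAS -> counter=10 r=(9,0) succ=(1,0) retry=(1,0)
5. T2 LOAD -> counter=10 r=(9,10) succ=(1,0) retry=(1,0)
6. T2 CAS -> counter=11 r=(9,10) succ=(1,1) retry=(1,0)
7. T2 LOAD -> counter=11 r=(9,11) succ=(1,1) retry=(1,0)
8. T2 CAS -> counter=12 r=(9,11) succ=(1,2) retry=(1,0)
9. T2 LOAD -> counter=12 r=(9,12) succ=(1,2) retry=(1,0)
10. T2 CAS -> counter=13 r=(9,12) succ=(1,3) retry=(1,0)

counter=13 r=(9,12) succ=(1,3) retry=(1,0)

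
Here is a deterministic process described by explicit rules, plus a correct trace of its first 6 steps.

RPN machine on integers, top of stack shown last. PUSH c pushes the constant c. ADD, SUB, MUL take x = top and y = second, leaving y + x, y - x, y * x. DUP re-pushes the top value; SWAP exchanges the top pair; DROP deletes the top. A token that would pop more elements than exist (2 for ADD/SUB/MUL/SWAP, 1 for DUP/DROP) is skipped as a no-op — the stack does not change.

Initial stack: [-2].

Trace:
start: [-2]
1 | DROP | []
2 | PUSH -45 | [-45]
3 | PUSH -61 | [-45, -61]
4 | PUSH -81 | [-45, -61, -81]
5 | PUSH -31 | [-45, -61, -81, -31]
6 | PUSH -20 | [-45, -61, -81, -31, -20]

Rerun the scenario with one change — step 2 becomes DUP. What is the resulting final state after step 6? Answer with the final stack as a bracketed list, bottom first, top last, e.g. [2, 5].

[-61, -81, -31, -20]

(re-executing from step 2 with the substitution; state before step 2: [])
2 | DUP | []
3 | PUSH -61 | [-61]
4 | PUSH -81 | [-61, -81]
5 | PUSH -31 | [-61, -81, -31]
6 | PUSH -20 | [-61, -81, -31, -20]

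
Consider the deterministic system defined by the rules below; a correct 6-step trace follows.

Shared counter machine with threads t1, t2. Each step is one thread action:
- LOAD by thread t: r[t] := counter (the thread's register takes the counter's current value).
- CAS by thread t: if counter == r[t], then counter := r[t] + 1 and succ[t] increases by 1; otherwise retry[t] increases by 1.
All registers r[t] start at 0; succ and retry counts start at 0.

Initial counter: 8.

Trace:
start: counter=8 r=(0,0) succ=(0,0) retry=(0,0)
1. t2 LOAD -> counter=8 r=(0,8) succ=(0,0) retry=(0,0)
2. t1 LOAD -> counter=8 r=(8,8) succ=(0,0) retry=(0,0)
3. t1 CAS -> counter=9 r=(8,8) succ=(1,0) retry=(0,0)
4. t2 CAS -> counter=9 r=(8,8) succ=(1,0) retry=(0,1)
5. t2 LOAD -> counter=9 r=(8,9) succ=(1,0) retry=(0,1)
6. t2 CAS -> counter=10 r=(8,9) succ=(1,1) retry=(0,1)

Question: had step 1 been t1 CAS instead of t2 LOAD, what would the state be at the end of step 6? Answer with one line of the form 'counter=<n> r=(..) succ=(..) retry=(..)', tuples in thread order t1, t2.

counter=10 r=(8,9) succ=(1,1) retry=(1,1)

(re-executing from step 1 with the substitution; state before step 1: counter=8 r=(0,0) succ=(0,0) retry=(0,0))
1. t1 CAS -> counter=8 r=(0,0) succ=(0,0) retry=(1,0)
2. t1 LOAD -> counter=8 r=(8,0) succ=(0,0) retry=(1,0)
3. t1 CAS -> counter=9 r=(8,0) succ=(1,0) retry=(1,0)
4. t2 CAS -> counter=9 r=(8,0) succ=(1,0) retry=(1,1)
5. t2 LOAD -> counter=9 r=(8,9) succ=(1,0) retry=(1,1)
6. t2 CAS -> counter=10 r=(8,9) succ=(1,1) retry=(1,1)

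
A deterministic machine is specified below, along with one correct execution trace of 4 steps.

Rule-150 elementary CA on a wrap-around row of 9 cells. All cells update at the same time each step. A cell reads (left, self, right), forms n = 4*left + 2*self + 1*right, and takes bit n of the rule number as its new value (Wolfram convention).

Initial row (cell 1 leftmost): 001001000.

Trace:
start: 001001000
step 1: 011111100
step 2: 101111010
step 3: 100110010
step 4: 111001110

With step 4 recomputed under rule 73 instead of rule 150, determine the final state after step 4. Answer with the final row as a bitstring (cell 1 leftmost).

(re-executing step 4 under rule 73; state before step 4: 100110010)
step 4: 000110000

000110000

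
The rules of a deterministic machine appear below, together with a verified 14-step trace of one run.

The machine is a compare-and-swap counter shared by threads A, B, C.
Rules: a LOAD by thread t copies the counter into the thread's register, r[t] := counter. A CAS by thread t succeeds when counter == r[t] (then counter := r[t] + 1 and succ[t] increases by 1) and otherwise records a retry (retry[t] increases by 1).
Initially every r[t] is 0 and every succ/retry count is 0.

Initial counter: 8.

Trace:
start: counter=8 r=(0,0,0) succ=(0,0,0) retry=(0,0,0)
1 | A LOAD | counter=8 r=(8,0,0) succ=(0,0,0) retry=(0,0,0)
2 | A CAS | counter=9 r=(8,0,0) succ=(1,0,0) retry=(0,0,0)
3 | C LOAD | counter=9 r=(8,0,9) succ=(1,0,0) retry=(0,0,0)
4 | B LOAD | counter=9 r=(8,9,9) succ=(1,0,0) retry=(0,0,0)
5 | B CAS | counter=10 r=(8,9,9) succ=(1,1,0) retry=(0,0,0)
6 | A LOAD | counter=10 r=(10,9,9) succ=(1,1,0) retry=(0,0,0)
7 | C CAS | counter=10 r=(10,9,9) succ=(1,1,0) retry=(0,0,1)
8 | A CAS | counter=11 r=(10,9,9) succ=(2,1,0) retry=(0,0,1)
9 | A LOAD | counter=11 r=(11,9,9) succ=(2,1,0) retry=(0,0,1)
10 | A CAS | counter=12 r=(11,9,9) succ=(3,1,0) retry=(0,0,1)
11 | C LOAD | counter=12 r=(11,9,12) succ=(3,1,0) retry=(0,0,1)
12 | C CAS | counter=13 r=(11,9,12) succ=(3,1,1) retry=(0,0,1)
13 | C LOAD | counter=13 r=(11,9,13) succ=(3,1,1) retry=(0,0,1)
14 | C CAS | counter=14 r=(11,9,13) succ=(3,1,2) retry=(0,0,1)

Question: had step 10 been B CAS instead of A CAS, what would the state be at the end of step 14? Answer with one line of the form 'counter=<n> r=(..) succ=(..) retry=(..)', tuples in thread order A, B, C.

(re-executing from step 10 with the substitution; state before step 10: counter=11 r=(11,9,9) succ=(2,1,0) retry=(0,0,1))
10 | B CAS | counter=11 r=(11,9,9) succ=(2,1,0) retry=(0,1,1)
11 | C LOAD | counter=11 r=(11,9,11) succ=(2,1,0) retry=(0,1,1)
12 | C CAS | counter=12 r=(11,9,11) succ=(2,1,1) retry=(0,1,1)
13 | C LOAD | counter=12 r=(11,9,12) succ=(2,1,1) retry=(0,1,1)
14 | C CAS | counter=13 r=(11,9,12) succ=(2,1,2) retry=(0,1,1)

counter=13 r=(11,9,12) succ=(2,1,2) retry=(0,1,1)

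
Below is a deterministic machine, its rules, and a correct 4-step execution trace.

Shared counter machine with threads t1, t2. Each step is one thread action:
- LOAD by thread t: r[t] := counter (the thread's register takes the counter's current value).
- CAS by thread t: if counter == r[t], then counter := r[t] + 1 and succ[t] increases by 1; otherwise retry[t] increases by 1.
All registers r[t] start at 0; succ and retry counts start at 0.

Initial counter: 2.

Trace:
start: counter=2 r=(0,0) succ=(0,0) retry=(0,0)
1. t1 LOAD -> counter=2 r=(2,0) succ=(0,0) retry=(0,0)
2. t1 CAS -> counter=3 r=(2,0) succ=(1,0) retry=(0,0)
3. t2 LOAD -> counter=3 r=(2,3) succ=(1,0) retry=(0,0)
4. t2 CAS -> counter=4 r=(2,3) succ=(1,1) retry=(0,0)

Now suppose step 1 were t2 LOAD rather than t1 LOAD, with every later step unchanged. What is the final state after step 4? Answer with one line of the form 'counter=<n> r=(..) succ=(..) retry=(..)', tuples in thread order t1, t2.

counter=3 r=(0,2) succ=(0,1) retry=(1,0)

(re-executing from step 1 with the substitution; state before step 1: counter=2 r=(0,0) succ=(0,0) retry=(0,0))
1. t2 LOAD -> counter=2 r=(0,2) succ=(0,0) retry=(0,0)
2. t1 CAS -> counter=2 r=(0,2) succ=(0,0) retry=(1,0)
3. t2 LOAD -> counter=2 r=(0,2) succ=(0,0) retry=(1,0)
4. t2 CAS -> counter=3 r=(0,2) succ=(0,1) retry=(1,0)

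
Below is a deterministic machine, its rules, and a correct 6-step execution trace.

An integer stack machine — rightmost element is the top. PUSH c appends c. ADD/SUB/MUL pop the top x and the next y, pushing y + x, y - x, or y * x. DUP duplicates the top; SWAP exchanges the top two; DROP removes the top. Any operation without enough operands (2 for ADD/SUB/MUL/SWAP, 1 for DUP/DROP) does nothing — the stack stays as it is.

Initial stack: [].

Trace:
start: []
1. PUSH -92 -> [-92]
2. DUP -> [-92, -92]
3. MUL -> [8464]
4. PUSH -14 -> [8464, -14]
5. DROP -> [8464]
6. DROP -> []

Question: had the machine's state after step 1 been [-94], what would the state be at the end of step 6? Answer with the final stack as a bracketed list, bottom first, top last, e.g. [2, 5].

[]

state after step 1 := [-94]
2. DUP -> [-94, -94]
3. MUL -> [8836]
4. PUSH -14 -> [8836, -14]
5. DROP -> [8836]
6. DROP -> []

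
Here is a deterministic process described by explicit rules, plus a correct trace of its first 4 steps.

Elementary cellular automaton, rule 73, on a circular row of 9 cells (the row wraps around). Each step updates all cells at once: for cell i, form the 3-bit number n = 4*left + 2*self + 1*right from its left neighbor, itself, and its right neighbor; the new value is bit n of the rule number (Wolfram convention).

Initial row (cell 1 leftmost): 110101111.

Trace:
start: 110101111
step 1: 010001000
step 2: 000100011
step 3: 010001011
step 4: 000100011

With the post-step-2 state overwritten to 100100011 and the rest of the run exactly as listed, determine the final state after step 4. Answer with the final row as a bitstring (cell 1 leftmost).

001100000

state after step 2 := 100100011
step 3: 100001010
step 4: 001100000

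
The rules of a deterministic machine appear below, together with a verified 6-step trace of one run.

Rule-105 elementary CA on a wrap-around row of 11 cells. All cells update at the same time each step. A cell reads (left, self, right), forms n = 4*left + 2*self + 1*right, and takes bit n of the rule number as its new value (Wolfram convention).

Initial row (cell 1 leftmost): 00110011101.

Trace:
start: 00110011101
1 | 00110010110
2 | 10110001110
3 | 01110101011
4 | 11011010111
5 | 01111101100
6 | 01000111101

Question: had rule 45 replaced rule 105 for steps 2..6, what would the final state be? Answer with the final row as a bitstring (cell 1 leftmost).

(re-executing steps 2..6 under rule 45; state before step 2: 00110010110)
2 | 10100011100
3 | 11101010000
4 | 10011110110
5 | 10010001101
6 | 00010101011

00010101011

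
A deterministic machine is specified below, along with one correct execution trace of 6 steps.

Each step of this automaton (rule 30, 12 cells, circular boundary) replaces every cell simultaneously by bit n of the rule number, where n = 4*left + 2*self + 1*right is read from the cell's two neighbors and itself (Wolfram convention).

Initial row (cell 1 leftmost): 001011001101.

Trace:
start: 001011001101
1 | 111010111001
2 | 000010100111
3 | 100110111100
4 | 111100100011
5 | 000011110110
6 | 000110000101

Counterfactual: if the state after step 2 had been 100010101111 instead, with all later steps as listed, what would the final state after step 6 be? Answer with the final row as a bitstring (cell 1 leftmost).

state after step 2 := 100010101111
3 | 010110101000
4 | 110100101100
5 | 100111101011
6 | 011100001010

011100001010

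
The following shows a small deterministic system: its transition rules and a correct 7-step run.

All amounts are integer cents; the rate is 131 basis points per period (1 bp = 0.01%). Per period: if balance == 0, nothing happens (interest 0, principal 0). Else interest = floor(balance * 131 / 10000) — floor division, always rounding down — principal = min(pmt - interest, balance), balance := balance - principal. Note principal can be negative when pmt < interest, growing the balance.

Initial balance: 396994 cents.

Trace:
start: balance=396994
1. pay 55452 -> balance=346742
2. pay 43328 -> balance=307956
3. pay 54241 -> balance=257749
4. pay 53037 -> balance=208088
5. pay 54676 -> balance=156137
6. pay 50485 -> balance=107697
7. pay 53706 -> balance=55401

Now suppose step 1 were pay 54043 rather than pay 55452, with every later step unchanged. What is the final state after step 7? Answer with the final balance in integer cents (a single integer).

(re-executing from step 1 with the substitution; state before step 1: balance=396994)
1. pay 54043 -> balance=348151
2. pay 43328 -> balance=309383
3. pay 54241 -> balance=259194
4. pay 53037 -> balance=209552
5. pay 54676 -> balance=157621
6. pay 50485 -> balance=109200
7. pay 53706 -> balance=56924

56924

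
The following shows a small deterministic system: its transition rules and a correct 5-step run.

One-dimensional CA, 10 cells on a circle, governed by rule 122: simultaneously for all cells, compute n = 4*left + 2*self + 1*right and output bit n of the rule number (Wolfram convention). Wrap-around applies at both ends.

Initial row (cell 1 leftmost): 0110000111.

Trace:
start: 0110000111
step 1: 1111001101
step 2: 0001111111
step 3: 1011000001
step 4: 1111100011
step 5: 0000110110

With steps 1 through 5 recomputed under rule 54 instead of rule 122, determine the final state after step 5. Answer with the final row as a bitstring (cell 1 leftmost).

1000001000

(re-executing steps 1..5 under rule 54; state before step 1: 0110000111)
step 1: 1001001000
step 2: 1111111101
step 3: 0000000010
step 4: 0000000111
step 5: 1000001000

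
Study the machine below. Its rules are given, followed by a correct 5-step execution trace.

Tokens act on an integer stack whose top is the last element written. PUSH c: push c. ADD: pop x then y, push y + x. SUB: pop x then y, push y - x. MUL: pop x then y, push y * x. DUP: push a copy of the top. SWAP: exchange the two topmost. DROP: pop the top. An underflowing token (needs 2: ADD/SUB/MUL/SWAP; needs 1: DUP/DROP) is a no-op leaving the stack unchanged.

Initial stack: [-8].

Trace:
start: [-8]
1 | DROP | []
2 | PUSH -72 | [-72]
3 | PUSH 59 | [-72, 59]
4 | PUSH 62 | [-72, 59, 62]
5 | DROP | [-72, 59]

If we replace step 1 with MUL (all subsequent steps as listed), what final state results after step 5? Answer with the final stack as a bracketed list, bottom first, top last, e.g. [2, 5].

(re-executing from step 1 with the substitution; state before step 1: [-8])
1 | MUL | [-8]
2 | PUSH -72 | [-8, -72]
3 | PUSH 59 | [-8, -72, 59]
4 | PUSH 62 | [-8, -72, 59, 62]
5 | DROP | [-8, -72, 59]

[-8, -72, 59]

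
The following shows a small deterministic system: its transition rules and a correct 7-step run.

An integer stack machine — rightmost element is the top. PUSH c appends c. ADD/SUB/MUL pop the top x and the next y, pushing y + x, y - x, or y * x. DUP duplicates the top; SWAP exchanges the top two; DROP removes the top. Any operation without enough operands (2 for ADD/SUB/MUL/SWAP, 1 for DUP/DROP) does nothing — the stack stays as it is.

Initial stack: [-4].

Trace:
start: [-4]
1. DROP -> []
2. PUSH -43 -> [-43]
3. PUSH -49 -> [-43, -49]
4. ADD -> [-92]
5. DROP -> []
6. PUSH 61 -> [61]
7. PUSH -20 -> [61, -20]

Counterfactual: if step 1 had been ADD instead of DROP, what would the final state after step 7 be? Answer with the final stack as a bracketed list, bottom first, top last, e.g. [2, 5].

[-4, 61, -20]

(re-executing from step 1 with the substitution; state before step 1: [-4])
1. ADD -> [-4]
2. PUSH -43 -> [-4, -43]
3. PUSH -49 -> [-4, -43, -49]
4. ADD -> [-4, -92]
5. DROP -> [-4]
6. PUSH 61 -> [-4, 61]
7. PUSH -20 -> [-4, 61, -20]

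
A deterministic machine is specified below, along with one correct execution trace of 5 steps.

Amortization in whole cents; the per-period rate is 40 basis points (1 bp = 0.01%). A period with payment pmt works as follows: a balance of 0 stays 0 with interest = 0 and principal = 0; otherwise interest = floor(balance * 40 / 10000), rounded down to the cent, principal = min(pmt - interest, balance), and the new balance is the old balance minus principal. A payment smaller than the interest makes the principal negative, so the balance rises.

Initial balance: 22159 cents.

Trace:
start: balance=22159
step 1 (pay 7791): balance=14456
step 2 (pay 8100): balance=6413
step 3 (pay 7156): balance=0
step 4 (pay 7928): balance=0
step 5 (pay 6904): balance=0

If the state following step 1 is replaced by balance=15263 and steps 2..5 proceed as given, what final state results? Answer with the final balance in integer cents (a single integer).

state after step 1 := balance=15263
step 2 (pay 8100): balance=7224
step 3 (pay 7156): balance=96
step 4 (pay 7928): balance=0
step 5 (pay 6904): balance=0

0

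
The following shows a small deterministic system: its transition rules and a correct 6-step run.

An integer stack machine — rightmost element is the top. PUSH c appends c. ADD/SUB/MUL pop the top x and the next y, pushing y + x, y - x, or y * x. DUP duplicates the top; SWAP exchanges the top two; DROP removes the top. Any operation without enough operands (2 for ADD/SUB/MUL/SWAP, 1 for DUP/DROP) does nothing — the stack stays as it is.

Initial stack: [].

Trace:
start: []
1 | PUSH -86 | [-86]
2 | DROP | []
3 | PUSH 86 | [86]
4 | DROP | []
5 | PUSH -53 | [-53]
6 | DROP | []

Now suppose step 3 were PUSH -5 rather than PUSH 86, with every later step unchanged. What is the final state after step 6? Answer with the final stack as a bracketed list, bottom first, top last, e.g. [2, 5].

(re-executing from step 3 with the substitution; state before step 3: [])
3 | PUSH -5 | [-5]
4 | DROP | []
5 | PUSH -53 | [-53]
6 | DROP | []

[]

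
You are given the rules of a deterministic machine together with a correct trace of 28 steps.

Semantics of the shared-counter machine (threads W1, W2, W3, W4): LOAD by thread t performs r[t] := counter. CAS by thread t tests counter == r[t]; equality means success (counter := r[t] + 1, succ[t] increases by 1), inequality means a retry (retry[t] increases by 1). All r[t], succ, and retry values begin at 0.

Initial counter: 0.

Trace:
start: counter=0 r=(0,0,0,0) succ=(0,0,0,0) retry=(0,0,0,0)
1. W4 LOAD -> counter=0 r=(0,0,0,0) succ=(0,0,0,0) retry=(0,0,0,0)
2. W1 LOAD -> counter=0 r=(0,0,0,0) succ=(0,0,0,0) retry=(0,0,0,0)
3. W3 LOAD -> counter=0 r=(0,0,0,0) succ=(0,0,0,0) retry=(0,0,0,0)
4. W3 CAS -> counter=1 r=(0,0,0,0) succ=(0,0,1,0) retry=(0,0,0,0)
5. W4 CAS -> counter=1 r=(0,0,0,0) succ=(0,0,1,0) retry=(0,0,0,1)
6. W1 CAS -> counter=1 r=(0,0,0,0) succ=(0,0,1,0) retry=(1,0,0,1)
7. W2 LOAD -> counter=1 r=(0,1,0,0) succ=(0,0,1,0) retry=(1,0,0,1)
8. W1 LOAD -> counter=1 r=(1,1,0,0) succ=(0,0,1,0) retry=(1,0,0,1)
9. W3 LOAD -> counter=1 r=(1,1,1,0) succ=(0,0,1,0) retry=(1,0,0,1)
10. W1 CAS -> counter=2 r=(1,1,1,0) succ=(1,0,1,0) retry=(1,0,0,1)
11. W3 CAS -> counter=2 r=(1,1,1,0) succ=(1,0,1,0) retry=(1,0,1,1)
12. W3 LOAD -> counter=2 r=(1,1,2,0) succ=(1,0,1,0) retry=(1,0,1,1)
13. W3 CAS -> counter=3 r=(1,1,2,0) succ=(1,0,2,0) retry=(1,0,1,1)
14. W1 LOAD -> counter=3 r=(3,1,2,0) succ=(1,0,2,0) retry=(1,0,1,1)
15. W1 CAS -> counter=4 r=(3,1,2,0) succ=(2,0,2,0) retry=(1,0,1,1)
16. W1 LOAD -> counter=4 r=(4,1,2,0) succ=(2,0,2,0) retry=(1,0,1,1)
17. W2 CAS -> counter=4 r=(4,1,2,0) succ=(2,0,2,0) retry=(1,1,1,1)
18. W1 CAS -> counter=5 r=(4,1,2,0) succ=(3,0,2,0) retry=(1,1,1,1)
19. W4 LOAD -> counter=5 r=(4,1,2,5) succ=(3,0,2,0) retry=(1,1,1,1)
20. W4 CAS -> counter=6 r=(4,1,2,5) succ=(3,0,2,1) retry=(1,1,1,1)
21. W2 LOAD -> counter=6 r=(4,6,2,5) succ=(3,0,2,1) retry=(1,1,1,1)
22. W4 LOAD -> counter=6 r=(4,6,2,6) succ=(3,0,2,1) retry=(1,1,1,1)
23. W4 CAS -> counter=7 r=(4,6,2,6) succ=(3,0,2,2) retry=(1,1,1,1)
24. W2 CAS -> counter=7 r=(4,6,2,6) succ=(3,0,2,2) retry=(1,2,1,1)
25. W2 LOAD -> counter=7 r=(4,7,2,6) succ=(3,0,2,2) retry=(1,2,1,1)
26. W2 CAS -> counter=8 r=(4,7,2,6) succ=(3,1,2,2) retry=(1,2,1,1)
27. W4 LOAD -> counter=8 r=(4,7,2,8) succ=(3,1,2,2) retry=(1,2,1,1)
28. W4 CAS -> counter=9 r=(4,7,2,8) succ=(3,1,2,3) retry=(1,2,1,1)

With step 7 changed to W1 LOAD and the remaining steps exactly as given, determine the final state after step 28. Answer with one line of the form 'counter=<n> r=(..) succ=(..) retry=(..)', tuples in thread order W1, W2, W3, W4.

(re-executing from step 7 with the substitution; state before step 7: counter=1 r=(0,0,0,0) succ=(0,0,1,0) retry=(1,0,0,1))
7. W1 LOAD -> counter=1 r=(1,0,0,0) succ=(0,0,1,0) retry=(1,0,0,1)
8. W1 LOAD -> counter=1 r=(1,0,0,0) succ=(0,0,1,0) retry=(1,0,0,1)
9. W3 LOAD -> counter=1 r=(1,0,1,0) succ=(0,0,1,0) retry=(1,0,0,1)
10. W1 CAS -> counter=2 r=(1,0,1,0) succ=(1,0,1,0) retry=(1,0,0,1)
11. W3 CAS -> counter=2 r=(1,0,1,0) succ=(1,0,1,0) retry=(1,0,1,1)
12. W3 LOAD -> counter=2 r=(1,0,2,0) succ=(1,0,1,0) retry=(1,0,1,1)
13. W3 CAS -> counter=3 r=(1,0,2,0) succ=(1,0,2,0) retry=(1,0,1,1)
14. W1 LOAD -> counter=3 r=(3,0,2,0) succ=(1,0,2,0) retry=(1,0,1,1)
15. W1 CAS -> counter=4 r=(3,0,2,0) succ=(2,0,2,0) retry=(1,0,1,1)
16. W1 LOAD -> counter=4 r=(4,0,2,0) succ=(2,0,2,0) retry=(1,0,1,1)
17. W2 CAS -> counter=4 r=(4,0,2,0) succ=(2,0,2,0) retry=(1,1,1,1)
18. W1 CAS -> counter=5 r=(4,0,2,0) succ=(3,0,2,0) retry=(1,1,1,1)
19. W4 LOAD -> counter=5 r=(4,0,2,5) succ=(3,0,2,0) retry=(1,1,1,1)
20. W4 CAS -> counter=6 r=(4,0,2,5) succ=(3,0,2,1) retry=(1,1,1,1)
21. W2 LOAD -> counter=6 r=(4,6,2,5) succ=(3,0,2,1) retry=(1,1,1,1)
22. W4 LOAD -> counter=6 r=(4,6,2,6) succ=(3,0,2,1) retry=(1,1,1,1)
23. W4 CAS -> counter=7 r=(4,6,2,6) succ=(3,0,2,2) retry=(1,1,1,1)
24. W2 CAS -> counter=7 r=(4,6,2,6) succ=(3,0,2,2) retry=(1,2,1,1)
25. W2 LOAD -> counter=7 r=(4,7,2,6) succ=(3,0,2,2) retry=(1,2,1,1)
26. W2 CAS -> counter=8 r=(4,7,2,6) succ=(3,1,2,2) retry=(1,2,1,1)
27. W4 LOAD -> counter=8 r=(4,7,2,8) succ=(3,1,2,2) retry=(1,2,1,1)
28. W4 CAS -> counter=9 r=(4,7,2,8) succ=(3,1,2,3) retry=(1,2,1,1)

counter=9 r=(4,7,2,8) succ=(3,1,2,3) retry=(1,2,1,1)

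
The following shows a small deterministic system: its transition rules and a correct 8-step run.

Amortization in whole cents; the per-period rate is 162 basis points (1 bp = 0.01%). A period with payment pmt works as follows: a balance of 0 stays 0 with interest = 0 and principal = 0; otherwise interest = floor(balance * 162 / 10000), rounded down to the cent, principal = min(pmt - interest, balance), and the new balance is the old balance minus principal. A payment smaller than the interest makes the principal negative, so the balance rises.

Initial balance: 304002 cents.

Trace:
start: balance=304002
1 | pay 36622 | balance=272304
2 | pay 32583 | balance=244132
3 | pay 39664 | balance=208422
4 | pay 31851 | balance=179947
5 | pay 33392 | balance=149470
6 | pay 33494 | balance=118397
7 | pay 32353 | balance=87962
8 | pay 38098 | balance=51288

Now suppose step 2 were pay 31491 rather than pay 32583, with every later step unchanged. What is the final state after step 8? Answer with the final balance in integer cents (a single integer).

52490

(re-executing from step 2 with the substitution; state before step 2: balance=272304)
2 | pay 31491 | balance=245224
3 | pay 39664 | balance=209532
4 | pay 31851 | balance=181075
5 | pay 33392 | balance=150616
6 | pay 33494 | balance=119561
7 | pay 32353 | balance=89144
8 | pay 38098 | balance=52490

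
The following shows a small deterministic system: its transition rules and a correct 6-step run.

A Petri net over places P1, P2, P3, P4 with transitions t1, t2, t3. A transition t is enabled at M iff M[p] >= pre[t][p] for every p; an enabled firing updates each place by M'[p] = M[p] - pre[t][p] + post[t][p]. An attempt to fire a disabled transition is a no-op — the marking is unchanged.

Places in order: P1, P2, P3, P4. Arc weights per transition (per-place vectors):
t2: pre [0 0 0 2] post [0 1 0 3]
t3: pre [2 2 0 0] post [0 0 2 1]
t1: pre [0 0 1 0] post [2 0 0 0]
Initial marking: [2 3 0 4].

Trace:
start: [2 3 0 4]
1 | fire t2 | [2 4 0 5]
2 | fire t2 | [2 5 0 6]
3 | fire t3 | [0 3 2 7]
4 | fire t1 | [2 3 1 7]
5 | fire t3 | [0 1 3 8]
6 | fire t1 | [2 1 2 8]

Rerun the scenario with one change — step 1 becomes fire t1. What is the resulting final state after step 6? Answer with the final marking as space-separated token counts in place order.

2 0 2 7

(re-executing from step 1 with the substitution; state before step 1: [2 3 0 4])
1 | fire t1 | [2 3 0 4]
2 | fire t2 | [2 4 0 5]
3 | fire t3 | [0 2 2 6]
4 | fire t1 | [2 2 1 6]
5 | fire t3 | [0 0 3 7]
6 | fire t1 | [2 0 2 7]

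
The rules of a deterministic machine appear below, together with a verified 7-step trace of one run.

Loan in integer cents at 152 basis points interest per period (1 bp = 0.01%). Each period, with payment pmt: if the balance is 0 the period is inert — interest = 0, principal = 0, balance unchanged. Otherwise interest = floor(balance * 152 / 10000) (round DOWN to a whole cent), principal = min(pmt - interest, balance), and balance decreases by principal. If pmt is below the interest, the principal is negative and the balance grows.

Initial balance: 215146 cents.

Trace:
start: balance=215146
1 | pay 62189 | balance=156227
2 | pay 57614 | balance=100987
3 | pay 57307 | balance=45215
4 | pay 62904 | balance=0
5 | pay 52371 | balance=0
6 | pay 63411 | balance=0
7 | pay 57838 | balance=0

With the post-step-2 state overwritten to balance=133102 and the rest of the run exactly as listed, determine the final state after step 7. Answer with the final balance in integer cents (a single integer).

0

state after step 2 := balance=133102
3 | pay 57307 | balance=77818
4 | pay 62904 | balance=16096
5 | pay 52371 | balance=0
6 | pay 63411 | balance=0
7 | pay 57838 | balance=0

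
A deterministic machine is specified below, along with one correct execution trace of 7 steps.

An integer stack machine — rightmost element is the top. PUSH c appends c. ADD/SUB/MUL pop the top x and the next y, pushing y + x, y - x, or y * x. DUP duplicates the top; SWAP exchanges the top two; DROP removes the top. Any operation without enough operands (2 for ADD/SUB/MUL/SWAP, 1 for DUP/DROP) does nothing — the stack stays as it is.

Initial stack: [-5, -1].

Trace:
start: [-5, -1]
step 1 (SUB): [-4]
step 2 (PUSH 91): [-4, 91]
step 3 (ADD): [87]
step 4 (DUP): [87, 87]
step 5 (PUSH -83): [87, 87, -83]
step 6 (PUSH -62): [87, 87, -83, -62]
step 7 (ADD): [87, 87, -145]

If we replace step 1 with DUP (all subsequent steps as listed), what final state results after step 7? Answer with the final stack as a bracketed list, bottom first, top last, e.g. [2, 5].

[-5, -1, 90, 90, -145]

(re-executing from step 1 with the substitution; state before step 1: [-5, -1])
step 1 (DUP): [-5, -1, -1]
step 2 (PUSH 91): [-5, -1, -1, 91]
step 3 (ADD): [-5, -1, 90]
step 4 (DUP): [-5, -1, 90, 90]
step 5 (PUSH -83): [-5, -1, 90, 90, -83]
step 6 (PUSH -62): [-5, -1, 90, 90, -83, -62]
step 7 (ADD): [-5, -1, 90, 90, -145]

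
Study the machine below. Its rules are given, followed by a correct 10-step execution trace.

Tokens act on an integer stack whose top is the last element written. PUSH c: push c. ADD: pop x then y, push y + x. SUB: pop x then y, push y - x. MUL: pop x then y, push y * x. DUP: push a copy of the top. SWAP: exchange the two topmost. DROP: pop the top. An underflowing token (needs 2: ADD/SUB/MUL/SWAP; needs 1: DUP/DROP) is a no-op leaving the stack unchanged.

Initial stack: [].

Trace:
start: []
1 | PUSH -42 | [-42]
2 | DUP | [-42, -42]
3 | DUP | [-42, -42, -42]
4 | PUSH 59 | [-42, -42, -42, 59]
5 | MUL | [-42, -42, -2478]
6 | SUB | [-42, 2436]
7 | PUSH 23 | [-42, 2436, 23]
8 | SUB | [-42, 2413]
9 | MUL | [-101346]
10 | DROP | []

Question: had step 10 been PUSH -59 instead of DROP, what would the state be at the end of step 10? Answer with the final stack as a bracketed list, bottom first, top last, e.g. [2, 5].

[-101346, -59]

(re-executing from step 10 with the substitution; state before step 10: [-101346])
10 | PUSH -59 | [-101346, -59]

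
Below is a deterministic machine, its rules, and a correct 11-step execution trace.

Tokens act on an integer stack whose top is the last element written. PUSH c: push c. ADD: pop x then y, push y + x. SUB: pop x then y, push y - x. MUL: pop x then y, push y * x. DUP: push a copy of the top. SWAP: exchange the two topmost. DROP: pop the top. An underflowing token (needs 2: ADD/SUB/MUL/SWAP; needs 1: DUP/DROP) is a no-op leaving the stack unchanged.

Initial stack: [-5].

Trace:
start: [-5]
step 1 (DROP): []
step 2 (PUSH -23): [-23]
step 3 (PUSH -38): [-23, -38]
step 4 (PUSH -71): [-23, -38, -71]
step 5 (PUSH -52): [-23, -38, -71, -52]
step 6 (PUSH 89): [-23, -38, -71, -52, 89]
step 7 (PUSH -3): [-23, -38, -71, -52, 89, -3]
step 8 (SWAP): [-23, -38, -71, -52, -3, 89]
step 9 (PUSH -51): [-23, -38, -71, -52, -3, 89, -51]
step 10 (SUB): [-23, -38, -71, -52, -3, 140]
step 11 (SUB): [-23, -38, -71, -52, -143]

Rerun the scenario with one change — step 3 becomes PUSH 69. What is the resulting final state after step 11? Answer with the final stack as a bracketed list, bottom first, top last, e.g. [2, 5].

(re-executing from step 3 with the substitution; state before step 3: [-23])
step 3 (PUSH 69): [-23, 69]
step 4 (PUSH -71): [-23, 69, -71]
step 5 (PUSH -52): [-23, 69, -71, -52]
step 6 (PUSH 89): [-23, 69, -71, -52, 89]
step 7 (PUSH -3): [-23, 69, -71, -52, 89, -3]
step 8 (SWAP): [-23, 69, -71, -52, -3, 89]
step 9 (PUSH -51): [-23, 69, -71, -52, -3, 89, -51]
step 10 (SUB): [-23, 69, -71, -52, -3, 140]
step 11 (SUB): [-23, 69, -71, -52, -143]

[-23, 69, -71, -52, -143]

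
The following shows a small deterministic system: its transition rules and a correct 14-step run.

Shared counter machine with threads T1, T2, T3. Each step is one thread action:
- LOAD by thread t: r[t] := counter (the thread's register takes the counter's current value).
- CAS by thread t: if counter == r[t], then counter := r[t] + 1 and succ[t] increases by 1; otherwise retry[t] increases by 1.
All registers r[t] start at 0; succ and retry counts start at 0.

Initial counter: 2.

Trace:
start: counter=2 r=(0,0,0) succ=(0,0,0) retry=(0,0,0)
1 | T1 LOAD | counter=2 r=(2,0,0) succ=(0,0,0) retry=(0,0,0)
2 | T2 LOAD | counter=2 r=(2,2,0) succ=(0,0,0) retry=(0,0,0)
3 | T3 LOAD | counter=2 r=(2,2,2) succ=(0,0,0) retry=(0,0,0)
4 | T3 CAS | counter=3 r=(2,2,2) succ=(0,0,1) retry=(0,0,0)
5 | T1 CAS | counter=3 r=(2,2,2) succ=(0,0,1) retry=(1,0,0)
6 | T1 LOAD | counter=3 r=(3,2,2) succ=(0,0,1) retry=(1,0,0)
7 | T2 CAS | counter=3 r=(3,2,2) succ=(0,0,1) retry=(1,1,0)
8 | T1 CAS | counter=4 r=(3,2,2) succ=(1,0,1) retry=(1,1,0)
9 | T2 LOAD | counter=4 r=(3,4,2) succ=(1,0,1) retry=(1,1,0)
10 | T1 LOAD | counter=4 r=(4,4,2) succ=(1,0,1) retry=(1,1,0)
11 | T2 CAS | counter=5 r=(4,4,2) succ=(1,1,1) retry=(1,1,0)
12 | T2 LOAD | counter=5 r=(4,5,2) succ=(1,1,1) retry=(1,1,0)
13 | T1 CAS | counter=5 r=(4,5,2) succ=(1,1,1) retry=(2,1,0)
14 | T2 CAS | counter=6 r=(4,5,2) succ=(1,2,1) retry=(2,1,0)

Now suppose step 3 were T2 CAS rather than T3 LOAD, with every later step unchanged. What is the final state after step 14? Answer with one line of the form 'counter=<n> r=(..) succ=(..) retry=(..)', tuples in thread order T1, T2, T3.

counter=6 r=(4,5,0) succ=(1,3,0) retry=(2,1,1)

(re-executing from step 3 with the substitution; state before step 3: counter=2 r=(2,2,0) succ=(0,0,0) retry=(0,0,0))
3 | T2 CAS | counter=3 r=(2,2,0) succ=(0,1,0) retry=(0,0,0)
4 | T3 CAS | counter=3 r=(2,2,0) succ=(0,1,0) retry=(0,0,1)
5 | T1 CAS | counter=3 r=(2,2,0) succ=(0,1,0) retry=(1,0,1)
6 | T1 LOAD | counter=3 r=(3,2,0) succ=(0,1,0) retry=(1,0,1)
7 | T2 CAS | counter=3 r=(3,2,0) succ=(0,1,0) retry=(1,1,1)
8 | T1 CAS | counter=4 r=(3,2,0) succ=(1,1,0) retry=(1,1,1)
9 | T2 LOAD | counter=4 r=(3,4,0) succ=(1,1,0) retry=(1,1,1)
10 | T1 LOAD | counter=4 r=(4,4,0) succ=(1,1,0) retry=(1,1,1)
11 | T2 CAS | counter=5 r=(4,4,0) succ=(1,2,0) retry=(1,1,1)
12 | T2 LOAD | counter=5 r=(4,5,0) succ=(1,2,0) retry=(1,1,1)
13 | T1 CAS | counter=5 r=(4,5,0) succ=(1,2,0) retry=(2,1,1)
14 | T2 CAS | counter=6 r=(4,5,0) succ=(1,3,0) retry=(2,1,1)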